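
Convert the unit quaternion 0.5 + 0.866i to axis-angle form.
axis = (1, 0, 0), θ = 2π/3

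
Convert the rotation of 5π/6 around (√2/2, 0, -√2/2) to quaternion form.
0.2588 + 0.683i - 0.683k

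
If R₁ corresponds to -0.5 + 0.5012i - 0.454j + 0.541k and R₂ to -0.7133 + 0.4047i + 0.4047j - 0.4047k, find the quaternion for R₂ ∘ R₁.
0.5565 - 0.5246i - 0.3003j - 0.5701k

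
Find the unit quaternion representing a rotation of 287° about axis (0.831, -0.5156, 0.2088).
-0.8039 + 0.4943i - 0.3067j + 0.1242k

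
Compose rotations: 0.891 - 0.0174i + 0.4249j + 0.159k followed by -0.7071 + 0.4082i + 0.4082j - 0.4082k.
-0.7315 + 0.6144i + 0.0055j - 0.2956k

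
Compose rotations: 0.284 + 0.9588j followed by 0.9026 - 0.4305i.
0.2563 - 0.1223i + 0.8654j - 0.4128k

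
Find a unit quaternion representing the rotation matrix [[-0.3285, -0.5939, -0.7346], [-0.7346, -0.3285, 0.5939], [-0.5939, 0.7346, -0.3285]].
-0.061 - 0.5763i + 0.5763j + 0.5763k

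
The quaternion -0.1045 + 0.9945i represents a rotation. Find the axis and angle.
axis = (1, 0, 0), θ = 192°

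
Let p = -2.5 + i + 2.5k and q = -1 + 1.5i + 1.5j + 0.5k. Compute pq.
-0.25 - 8.5i - 0.5j - 2.25k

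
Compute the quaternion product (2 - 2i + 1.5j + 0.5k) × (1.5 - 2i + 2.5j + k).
-5.25 - 6.75i + 8.25j + 0.75k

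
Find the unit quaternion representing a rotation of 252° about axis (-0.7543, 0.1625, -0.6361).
-0.5878 - 0.6102i + 0.1315j - 0.5146k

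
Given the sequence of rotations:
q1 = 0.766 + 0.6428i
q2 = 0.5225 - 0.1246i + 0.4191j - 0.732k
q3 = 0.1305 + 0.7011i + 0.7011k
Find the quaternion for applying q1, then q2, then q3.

q2 · q1 = 0.4803 + 0.2404i - 0.1495j - 0.8301k
q3 · q2 · q1 = 0.4761 + 0.4729i + 0.731j + 0.1236k
0.4761 + 0.4729i + 0.731j + 0.1236k


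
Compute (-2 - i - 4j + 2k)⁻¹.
-0.08 + 0.04i + 0.16j - 0.08k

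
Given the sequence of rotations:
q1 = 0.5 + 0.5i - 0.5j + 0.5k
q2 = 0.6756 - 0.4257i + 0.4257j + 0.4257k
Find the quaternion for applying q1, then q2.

q2 · q1 = 0.5506 + 0.5506i + 0.3008j + 0.5506k
0.5506 + 0.5506i + 0.3008j + 0.5506k


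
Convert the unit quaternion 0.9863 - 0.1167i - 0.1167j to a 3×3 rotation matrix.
[[0.9728, 0.0272, -0.2302], [0.0272, 0.9728, 0.2302], [0.2302, -0.2302, 0.9455]]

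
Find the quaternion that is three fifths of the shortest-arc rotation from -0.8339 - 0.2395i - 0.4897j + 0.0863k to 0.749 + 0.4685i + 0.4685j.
-0.7894 - 0.3799i - 0.4809j + 0.0349k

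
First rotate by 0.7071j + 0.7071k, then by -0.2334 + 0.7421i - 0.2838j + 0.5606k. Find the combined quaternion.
-0.1957 - 0.5971i - 0.6898j + 0.3597k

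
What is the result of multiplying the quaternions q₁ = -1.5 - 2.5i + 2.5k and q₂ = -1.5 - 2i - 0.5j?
-2.75 + 8i - 4.25j - 2.5k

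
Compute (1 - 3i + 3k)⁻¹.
0.0526 + 0.1579i - 0.1579k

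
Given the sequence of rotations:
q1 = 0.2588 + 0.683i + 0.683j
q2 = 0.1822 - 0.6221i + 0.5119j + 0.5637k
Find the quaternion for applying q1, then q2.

q2 · q1 = 0.1224 - 0.4216i + 0.6419j - 0.6286k
0.1224 - 0.4216i + 0.6419j - 0.6286k


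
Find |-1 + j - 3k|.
√11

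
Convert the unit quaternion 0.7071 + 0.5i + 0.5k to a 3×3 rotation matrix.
[[0.5, -0.7071, 0.5], [0.7071, 0, -0.7071], [0.5, 0.7071, 0.5]]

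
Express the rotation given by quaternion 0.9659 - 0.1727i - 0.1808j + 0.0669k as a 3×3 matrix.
[[0.9257, -0.0668, -0.3724], [0.1917, 0.9314, 0.3094], [0.3262, -0.3578, 0.875]]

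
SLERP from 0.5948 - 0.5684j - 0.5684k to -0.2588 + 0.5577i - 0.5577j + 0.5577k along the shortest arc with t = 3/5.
0.5198 - 0.4239i + 0.1152j - 0.7327k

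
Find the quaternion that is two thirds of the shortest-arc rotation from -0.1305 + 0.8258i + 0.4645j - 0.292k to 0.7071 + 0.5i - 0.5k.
0.4771 + 0.7047i + 0.1859j - 0.4911k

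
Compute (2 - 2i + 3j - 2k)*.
2 + 2i - 3j + 2k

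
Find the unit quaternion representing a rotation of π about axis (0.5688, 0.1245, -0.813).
0.5688i + 0.1245j - 0.813k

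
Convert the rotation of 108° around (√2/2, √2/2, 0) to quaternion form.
0.5878 + 0.5721i + 0.5721j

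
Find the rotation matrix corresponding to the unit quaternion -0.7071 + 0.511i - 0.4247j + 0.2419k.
[[0.5222, -0.0919, 0.8478], [-0.7761, 0.3607, 0.5172], [-0.3534, -0.9281, 0.117]]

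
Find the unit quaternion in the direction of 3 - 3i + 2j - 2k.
0.5883 - 0.5883i + 0.3922j - 0.3922k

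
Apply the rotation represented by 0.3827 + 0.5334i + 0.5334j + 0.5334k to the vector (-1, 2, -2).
(-1.495, -1.575, 2.07)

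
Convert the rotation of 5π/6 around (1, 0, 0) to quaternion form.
0.2588 + 0.9659i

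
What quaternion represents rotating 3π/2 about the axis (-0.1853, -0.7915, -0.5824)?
-0.7071 - 0.131i - 0.5597j - 0.4118k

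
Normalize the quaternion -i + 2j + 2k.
-0.3333i + 0.6667j + 0.6667k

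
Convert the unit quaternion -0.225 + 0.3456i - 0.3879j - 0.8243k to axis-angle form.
axis = (0.3547, -0.3981, -0.846), θ = 206°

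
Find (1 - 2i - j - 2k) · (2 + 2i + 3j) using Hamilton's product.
9 + 4i - 3j - 8k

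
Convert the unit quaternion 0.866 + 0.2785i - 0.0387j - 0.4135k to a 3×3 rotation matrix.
[[0.655, 0.6946, -0.2973], [-0.7377, 0.5029, -0.4504], [-0.1633, 0.5144, 0.8419]]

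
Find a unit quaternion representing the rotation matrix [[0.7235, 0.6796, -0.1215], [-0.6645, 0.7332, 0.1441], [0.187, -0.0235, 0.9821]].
0.9272 - 0.0452i - 0.0832j - 0.3624k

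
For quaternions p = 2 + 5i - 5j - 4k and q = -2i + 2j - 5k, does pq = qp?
No: pq = 29i + 37j - 10k ≠ -37i - 29j - 10k = qp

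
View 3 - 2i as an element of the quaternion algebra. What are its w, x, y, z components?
3 - 2i + 0j + 0k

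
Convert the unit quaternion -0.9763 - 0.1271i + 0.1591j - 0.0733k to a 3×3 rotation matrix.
[[0.9386, -0.1836, -0.292], [0.1027, 0.9569, -0.2715], [0.3293, 0.2249, 0.9171]]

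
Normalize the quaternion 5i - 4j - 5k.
0.6155i - 0.4924j - 0.6155k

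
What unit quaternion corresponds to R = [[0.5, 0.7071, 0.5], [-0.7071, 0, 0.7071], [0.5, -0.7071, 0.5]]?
0.7071 - 0.5i - 0.5k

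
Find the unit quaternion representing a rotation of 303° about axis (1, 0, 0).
-0.8788 + 0.4772i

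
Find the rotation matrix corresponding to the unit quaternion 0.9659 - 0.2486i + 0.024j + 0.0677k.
[[0.9897, -0.1427, 0.0127], [0.1189, 0.8672, 0.4835], [-0.08, -0.477, 0.8752]]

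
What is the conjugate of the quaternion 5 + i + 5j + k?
5 - i - 5j - k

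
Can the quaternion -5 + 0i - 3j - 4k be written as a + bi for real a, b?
No. The quaternion -5 - 3j - 4k has j-coefficient y = -3 and k-coefficient z = -4, not both zero, so it does not lie in the complex subalgebra spanned by 1 and i.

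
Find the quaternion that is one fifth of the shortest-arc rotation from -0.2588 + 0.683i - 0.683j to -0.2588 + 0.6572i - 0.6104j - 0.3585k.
-0.2617 + 0.6853i - 0.6757j - 0.0733k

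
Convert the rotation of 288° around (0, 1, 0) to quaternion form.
-0.809 + 0.5878j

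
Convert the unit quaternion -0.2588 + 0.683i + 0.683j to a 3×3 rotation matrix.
[[0.067, 0.933, -0.3535], [0.933, 0.067, 0.3535], [0.3535, -0.3535, -0.866]]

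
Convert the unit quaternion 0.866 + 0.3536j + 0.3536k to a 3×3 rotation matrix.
[[0.4999, -0.6124, 0.6124], [0.6124, 0.7499, 0.2501], [-0.6124, 0.2501, 0.7499]]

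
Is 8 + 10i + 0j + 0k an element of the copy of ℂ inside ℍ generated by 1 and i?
Yes. The quaternion 8 + 10i has j- and k-coefficients y = z = 0, so it lies in the complex subalgebra spanned by 1 and i.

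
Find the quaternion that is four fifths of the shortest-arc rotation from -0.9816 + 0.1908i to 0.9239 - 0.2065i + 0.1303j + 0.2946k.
-0.9437 + 0.2051i - 0.1049j - 0.2372k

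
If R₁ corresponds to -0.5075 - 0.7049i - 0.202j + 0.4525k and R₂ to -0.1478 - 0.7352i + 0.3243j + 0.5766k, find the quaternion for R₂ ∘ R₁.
-0.6386 + 0.7405i - 0.2085j + 0.0176k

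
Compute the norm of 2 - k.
√5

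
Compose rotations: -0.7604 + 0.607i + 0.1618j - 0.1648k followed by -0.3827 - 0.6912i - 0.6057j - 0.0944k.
0.793 + 0.4084i + 0.2274j + 0.3907k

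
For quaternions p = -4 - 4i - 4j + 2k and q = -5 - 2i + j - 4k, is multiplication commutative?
No: pq = 24 + 42i - 4j - 6k ≠ 24 + 14i + 36j + 18k = qp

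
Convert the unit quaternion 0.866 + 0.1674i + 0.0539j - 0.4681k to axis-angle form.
axis = (0.3348, 0.1078, -0.9361), θ = π/3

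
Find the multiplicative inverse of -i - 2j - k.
0.1667i + 0.3333j + 0.1667k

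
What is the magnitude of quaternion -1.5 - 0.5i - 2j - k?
2.739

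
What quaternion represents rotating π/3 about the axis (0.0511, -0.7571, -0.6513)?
0.866 + 0.0255i - 0.3785j - 0.3256k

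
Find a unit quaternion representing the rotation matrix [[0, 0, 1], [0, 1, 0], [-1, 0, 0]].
0.7071 + 0.7071j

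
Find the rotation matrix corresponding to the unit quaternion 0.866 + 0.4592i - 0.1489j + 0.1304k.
[[0.9216, -0.3626, -0.1381], [0.0891, 0.5443, -0.8342], [0.3777, 0.7565, 0.5339]]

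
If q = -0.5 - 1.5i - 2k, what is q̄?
-0.5 + 1.5i + 2k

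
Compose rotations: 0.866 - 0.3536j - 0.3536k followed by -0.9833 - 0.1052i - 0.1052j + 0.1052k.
-0.8515 - 0.0167i + 0.2194j + 0.476k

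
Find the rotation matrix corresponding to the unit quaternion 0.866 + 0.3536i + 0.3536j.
[[0.7499, 0.2501, 0.6124], [0.2501, 0.7499, -0.6124], [-0.6124, 0.6124, 0.4999]]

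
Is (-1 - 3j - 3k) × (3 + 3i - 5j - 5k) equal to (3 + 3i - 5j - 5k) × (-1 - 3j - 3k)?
No: pq = -33 - 3i - 13j + 5k ≠ -33 - 3i + 5j - 13k = qp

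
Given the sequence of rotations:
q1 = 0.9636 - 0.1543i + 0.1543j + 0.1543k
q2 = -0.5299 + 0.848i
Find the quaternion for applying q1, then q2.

q2 · q1 = -0.3798 + 0.8989i - 0.2126j + 0.0491k
-0.3798 + 0.8989i - 0.2126j + 0.0491k


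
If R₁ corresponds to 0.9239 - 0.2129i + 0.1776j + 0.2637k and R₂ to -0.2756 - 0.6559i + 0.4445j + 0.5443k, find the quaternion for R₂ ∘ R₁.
-0.6167 - 0.5268i + 0.4188j + 0.4083k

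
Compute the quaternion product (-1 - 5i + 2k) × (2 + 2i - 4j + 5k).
-2 - 4i + 33j + 19k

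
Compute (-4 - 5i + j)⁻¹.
-0.0952 + 0.119i - 0.0238j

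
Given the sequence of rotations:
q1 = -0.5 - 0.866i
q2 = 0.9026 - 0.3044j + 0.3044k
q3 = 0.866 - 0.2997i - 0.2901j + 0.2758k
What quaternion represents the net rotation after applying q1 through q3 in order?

q2 · q1 = -0.4513 - 0.7817i - 0.1114j - 0.4158k
q3 · q2 · q1 = -0.5427 - 0.3903i - 0.3058j - 0.6779k
-0.5427 - 0.3903i - 0.3058j - 0.6779k


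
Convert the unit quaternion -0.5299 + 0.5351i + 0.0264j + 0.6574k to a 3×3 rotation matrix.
[[0.1343, 0.725, 0.6756], [-0.6685, -0.437, 0.6018], [0.7315, -0.5324, 0.4259]]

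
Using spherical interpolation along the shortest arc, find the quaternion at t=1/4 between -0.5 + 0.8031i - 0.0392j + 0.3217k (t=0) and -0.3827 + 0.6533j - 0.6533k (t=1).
-0.3131 + 0.732i - 0.2793j + 0.5368k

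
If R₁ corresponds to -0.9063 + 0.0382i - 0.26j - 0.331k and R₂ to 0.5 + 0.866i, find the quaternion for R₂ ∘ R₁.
-0.4862 - 0.7658i + 0.1566j - 0.3907k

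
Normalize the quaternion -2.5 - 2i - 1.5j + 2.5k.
-0.5774 - 0.4619i - 0.3464j + 0.5774k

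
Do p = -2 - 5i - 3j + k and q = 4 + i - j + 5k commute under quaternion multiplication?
No: pq = -11 - 36i + 16j + 2k ≠ -11 - 8i - 36j - 14k = qp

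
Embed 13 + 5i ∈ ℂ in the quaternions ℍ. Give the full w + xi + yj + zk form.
13 + 5i + 0j + 0k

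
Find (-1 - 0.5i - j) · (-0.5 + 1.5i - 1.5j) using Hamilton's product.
-0.25 - 1.25i + 2j + 2.25k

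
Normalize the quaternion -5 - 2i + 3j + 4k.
-0.6804 - 0.2722i + 0.4082j + 0.5443k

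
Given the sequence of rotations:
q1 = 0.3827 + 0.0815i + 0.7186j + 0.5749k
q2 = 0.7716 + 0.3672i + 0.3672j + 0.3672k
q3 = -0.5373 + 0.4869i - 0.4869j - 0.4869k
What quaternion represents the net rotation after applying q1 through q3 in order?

q2 · q1 = -0.2096 + 0.1506i + 0.5138j + 0.8181k
q3 · q2 · q1 = 0.6878 - 0.3311i - 0.6457j - 0.014k
0.6878 - 0.3311i - 0.6457j - 0.014k


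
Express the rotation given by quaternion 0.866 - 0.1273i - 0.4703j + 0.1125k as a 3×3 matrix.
[[0.5323, -0.0751, -0.8432], [0.3146, 0.9423, 0.1147], [0.7859, -0.3263, 0.5252]]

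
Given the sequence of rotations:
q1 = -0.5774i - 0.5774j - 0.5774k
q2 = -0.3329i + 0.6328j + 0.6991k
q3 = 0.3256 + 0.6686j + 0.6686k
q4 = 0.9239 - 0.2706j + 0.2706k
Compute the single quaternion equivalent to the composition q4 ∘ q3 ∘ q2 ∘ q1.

q2 · q1 = 0.5768 + 0.0383i - 0.5959j + 0.5576k
q3 · q2 · q1 = 0.2134 + 0.7837i + 0.2172j + 0.5416k
q4 · q3 · q2 · q1 = 0.1094 + 0.5187i + 0.355j + 0.7702k
0.1094 + 0.5187i + 0.355j + 0.7702k


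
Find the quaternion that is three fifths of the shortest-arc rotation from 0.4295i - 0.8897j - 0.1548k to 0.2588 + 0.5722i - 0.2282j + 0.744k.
0.1848 + 0.6239i - 0.609j + 0.4536k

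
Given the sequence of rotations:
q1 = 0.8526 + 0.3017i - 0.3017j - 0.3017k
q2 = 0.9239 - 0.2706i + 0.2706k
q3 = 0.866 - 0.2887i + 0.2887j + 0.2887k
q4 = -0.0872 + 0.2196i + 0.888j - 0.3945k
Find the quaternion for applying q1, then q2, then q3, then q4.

q2 · q1 = 0.951 + 0.1297i - 0.2787j + 0.0336k
q3 · q2 · q1 = 0.9318 - 0.0721i + 0.0803j + 0.3467k
q4 · q3 · q2 · q1 = 0.5505i + 0.7727j - 0.3162k
0.5505i + 0.7727j - 0.3162k


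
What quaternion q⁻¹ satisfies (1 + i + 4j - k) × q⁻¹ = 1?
0.0526 - 0.0526i - 0.2105j + 0.0526k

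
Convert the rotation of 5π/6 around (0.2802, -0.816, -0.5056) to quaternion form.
0.2588 + 0.2707i - 0.7882j - 0.4884k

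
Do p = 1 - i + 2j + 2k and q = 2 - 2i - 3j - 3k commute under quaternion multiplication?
No: pq = 12 - 4i - 6j + 8k ≠ 12 - 4i + 8j - 6k = qp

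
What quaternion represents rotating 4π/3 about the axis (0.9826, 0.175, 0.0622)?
-0.5 + 0.851i + 0.1516j + 0.0539k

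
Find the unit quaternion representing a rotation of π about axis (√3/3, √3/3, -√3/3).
0.5774i + 0.5774j - 0.5774k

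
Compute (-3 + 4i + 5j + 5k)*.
-3 - 4i - 5j - 5k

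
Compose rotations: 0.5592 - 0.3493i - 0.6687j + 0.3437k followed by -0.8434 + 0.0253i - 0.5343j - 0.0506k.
-0.8027 + 0.0913i + 0.2742j - 0.5217k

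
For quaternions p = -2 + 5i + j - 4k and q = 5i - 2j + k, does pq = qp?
No: pq = -19 - 17i - 21j - 17k ≠ -19 - 3i + 29j + 13k = qp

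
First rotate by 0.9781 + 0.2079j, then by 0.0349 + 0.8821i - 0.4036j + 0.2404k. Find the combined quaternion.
0.118 + 0.8128i - 0.3875j + 0.4185k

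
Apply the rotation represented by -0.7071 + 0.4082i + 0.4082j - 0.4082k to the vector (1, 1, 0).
(0.089, 1.244, -0.667)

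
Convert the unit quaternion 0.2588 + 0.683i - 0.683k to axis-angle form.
axis = (√2/2, 0, -√2/2), θ = 5π/6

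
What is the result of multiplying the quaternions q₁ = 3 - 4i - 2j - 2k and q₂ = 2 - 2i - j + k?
-2 - 18i + j - k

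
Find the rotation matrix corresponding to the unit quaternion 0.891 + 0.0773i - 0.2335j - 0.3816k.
[[0.5997, 0.6439, -0.4751], [-0.7161, 0.6968, 0.0405], [0.3571, 0.316, 0.879]]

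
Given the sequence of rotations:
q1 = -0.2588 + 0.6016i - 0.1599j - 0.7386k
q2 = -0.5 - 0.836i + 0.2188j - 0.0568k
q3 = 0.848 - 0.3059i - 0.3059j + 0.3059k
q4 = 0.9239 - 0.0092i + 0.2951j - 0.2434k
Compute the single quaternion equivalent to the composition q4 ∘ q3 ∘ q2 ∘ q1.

q2 · q1 = 0.6254 - 0.2551i - 0.6283j + 0.386k
q3 · q2 · q1 = 0.142 - 0.3335i - 0.6841j + 0.6328k
q4 · q3 · q2 · q1 = 0.484 - 0.2892i - 0.5031j + 0.6548k
0.484 - 0.2892i - 0.5031j + 0.6548k


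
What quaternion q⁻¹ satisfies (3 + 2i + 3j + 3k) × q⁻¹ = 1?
0.0968 - 0.0645i - 0.0968j - 0.0968k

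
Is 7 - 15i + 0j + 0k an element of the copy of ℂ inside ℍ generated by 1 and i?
Yes. The quaternion 7 - 15i has j- and k-coefficients y = z = 0, so it lies in the complex subalgebra spanned by 1 and i.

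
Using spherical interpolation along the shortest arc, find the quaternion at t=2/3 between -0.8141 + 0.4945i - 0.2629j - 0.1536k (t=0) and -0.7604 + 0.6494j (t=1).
-0.9001 + 0.1993i + 0.3824j - 0.0619k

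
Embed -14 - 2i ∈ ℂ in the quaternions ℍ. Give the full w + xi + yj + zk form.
-14 - 2i + 0j + 0k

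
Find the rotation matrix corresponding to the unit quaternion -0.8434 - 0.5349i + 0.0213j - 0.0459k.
[[0.9949, -0.1002, 0.0132], [0.0546, 0.4236, -0.9042], [0.085, 0.9003, 0.4269]]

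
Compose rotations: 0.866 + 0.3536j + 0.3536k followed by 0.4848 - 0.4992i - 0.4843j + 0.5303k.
0.4036 - 0.7911i - 0.0715j + 0.4541k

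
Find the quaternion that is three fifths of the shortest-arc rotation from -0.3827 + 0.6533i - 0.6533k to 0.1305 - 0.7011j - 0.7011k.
-0.0951 + 0.3178i - 0.489j - 0.8068k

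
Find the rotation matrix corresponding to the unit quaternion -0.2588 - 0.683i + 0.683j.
[[0.067, -0.933, -0.3535], [-0.933, 0.067, -0.3535], [0.3535, 0.3535, -0.866]]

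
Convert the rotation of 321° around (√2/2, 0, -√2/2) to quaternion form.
-0.9426 + 0.236i - 0.236k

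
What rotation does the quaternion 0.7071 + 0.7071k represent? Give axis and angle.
axis = (0, 0, 1), θ = π/2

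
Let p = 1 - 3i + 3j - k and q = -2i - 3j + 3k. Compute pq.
6 + 4i + 8j + 18k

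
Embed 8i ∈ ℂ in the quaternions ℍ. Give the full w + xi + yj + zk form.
0 + 8i + 0j + 0k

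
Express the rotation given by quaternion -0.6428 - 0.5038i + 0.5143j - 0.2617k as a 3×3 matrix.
[[0.334, -0.8547, -0.3975], [-0.1818, 0.3554, -0.9169], [0.9249, 0.3785, -0.0366]]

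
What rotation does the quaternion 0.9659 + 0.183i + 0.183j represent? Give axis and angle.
axis = (√2/2, √2/2, 0), θ = π/6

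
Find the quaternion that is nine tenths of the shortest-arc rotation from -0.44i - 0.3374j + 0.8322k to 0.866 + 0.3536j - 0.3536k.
-0.8154 - 0.0552i - 0.3753j + 0.4373k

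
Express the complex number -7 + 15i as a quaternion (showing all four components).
-7 + 15i + 0j + 0k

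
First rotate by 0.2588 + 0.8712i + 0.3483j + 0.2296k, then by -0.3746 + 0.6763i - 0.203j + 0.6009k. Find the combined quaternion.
-0.7534 - 0.4072i + 0.1852j + 0.4819k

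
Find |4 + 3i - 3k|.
√34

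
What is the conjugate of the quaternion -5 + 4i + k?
-5 - 4i - k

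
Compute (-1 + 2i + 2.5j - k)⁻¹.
-0.0816 - 0.1633i - 0.2041j + 0.0816k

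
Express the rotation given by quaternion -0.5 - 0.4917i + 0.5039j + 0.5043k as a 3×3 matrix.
[[-0.0165, 0.0088, -0.9998], [-0.9998, 0.0078, 0.0165], [0.008, 0.9999, 0.0086]]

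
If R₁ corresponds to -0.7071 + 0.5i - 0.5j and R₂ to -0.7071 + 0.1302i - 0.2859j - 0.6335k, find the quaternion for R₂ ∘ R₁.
0.2919 - 0.7624i + 0.239j + 0.5258k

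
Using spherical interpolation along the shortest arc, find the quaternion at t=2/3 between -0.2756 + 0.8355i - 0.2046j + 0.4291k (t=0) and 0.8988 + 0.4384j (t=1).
-0.813 + 0.3529i - 0.4262j + 0.1812k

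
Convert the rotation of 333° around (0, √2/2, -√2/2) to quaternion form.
-0.9724 + 0.1651j - 0.1651k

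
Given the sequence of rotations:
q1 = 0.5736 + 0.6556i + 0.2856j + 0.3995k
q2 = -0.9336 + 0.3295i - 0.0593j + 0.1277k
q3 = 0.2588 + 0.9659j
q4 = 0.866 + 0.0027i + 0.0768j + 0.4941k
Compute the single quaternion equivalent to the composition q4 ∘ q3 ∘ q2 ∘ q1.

q2 · q1 = -0.7856 - 0.4832i - 0.3486j - 0.1667k
q3 · q2 · q1 = 0.1334 - 0.2861i - 0.849j + 0.4236k
q4 · q3 · q2 · q1 = -0.0278 + 0.2046i - 0.8675j + 0.4524k
-0.0278 + 0.2046i - 0.8675j + 0.4524k


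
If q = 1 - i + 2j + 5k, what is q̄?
1 + i - 2j - 5k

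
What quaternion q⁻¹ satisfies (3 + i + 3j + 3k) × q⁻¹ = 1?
0.1071 - 0.0357i - 0.1071j - 0.1071k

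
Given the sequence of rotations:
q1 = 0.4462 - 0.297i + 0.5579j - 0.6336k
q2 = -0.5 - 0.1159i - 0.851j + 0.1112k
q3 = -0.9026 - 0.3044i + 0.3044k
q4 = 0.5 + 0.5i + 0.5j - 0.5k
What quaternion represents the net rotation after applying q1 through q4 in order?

q2 · q1 = 0.2877 + 0.5739i - 0.7651j + 0.049k
q3 · q2 · q1 = -0.0999 - 0.3727i + 0.8802j + 0.2762k
q4 · q3 · q2 · q1 = -0.1656 + 0.3419i + 0.4384j + 0.8145k
-0.1656 + 0.3419i + 0.4384j + 0.8145k


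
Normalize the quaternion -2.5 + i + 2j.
-0.7454 + 0.2981i + 0.5963j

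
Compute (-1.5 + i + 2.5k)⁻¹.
-0.1579 - 0.1053i - 0.2632k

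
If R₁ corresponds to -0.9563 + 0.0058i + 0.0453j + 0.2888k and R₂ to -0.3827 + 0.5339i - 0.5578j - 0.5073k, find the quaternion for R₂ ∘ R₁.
0.5347 - 0.6509i + 0.359j + 0.402k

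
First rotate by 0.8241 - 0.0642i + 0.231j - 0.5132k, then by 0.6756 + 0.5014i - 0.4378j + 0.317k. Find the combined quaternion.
0.8528 + 0.5213i + 0.0322j + 0.0022k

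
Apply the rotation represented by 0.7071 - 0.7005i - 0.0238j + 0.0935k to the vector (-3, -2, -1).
(-2.582, -1.485, 2.265)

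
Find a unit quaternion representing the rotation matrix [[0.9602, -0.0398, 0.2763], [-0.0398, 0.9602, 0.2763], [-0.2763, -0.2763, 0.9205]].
0.9799 - 0.141i + 0.141j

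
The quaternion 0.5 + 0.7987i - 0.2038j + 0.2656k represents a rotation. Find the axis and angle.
axis = (0.9223, -0.2353, 0.3067), θ = 2π/3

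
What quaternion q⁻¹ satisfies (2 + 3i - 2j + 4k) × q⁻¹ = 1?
0.0606 - 0.0909i + 0.0606j - 0.1212k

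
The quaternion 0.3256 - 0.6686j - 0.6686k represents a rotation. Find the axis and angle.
axis = (0, -√2/2, -√2/2), θ = 142°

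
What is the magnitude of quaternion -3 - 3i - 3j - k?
√28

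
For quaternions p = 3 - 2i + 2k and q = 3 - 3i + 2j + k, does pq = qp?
No: pq = 1 - 19i + 2j + 5k ≠ 1 - 11i + 10j + 13k = qp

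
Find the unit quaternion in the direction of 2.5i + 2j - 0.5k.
0.7715i + 0.6172j - 0.1543k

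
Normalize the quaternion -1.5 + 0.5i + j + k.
-0.7071 + 0.2357i + 0.4714j + 0.4714k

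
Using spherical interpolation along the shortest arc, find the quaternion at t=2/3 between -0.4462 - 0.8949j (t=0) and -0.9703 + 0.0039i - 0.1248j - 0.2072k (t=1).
-0.8855 + 0.0029i - 0.439j - 0.1521k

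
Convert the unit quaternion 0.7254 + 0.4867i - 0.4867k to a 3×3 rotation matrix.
[[0.5262, 0.7061, -0.4738], [-0.7061, 0.0525, -0.7061], [-0.4738, 0.7061, 0.5262]]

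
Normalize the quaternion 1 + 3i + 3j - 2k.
0.2085 + 0.6255i + 0.6255j - 0.417k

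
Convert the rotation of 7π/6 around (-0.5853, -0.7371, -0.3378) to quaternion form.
-0.2588 - 0.5654i - 0.712j - 0.3263k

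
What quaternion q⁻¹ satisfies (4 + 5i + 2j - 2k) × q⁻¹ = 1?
0.0816 - 0.102i - 0.0408j + 0.0408k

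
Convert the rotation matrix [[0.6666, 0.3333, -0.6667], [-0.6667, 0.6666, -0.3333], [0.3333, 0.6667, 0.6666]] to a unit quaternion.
0.866 + 0.2887i - 0.2887j - 0.2887k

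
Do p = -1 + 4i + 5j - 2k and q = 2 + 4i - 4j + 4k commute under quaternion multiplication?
No: pq = 10 + 16i - 10j - 44k ≠ 10 - 8i + 38j + 28k = qp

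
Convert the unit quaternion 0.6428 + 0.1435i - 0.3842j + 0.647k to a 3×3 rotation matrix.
[[-0.1324, -0.942, -0.3082], [0.7215, 0.1216, -0.6816], [0.6796, -0.3127, 0.6636]]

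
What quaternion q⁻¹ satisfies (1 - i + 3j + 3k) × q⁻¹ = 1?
0.05 + 0.05i - 0.15j - 0.15k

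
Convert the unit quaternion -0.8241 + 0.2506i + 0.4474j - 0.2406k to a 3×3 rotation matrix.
[[0.4839, -0.1723, -0.858], [0.6208, 0.7586, 0.1978], [0.6168, -0.6283, 0.4741]]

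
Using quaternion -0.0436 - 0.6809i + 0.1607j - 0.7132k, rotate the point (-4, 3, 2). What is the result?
(1.347, -2.784, -4.408)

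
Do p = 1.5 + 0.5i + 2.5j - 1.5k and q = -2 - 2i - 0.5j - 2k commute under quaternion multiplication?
No: pq = -3.75 - 9.75i - 1.75j + 4.75k ≠ -3.75 + 1.75i - 9.75j - 4.75k = qp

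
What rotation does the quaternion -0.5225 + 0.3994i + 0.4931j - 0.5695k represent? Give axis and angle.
axis = (0.4684, 0.5783, -0.6679), θ = 243°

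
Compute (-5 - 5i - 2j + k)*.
-5 + 5i + 2j - k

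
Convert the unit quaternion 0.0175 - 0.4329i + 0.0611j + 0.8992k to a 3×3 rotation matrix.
[[-0.6246, -0.0844, -0.7764], [-0.0214, -0.9919, 0.125], [-0.7807, 0.0947, 0.6177]]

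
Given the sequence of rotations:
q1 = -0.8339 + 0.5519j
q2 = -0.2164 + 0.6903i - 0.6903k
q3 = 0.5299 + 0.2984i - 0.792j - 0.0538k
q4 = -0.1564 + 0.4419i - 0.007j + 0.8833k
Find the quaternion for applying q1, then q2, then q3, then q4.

q2 · q1 = 0.1805 - 0.1947i - 0.1194j + 0.9566k
q3 · q2 · q1 = 0.1106 - 0.8134i - 0.4812j + 0.3074k
q4 · q3 · q2 · q1 = 0.0672 + 0.599i - 0.7798j - 0.1687k
0.0672 + 0.599i - 0.7798j - 0.1687k


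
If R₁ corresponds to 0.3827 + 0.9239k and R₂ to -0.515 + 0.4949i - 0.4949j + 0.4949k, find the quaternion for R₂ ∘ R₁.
-0.6543 - 0.2678i - 0.6466j - 0.2864k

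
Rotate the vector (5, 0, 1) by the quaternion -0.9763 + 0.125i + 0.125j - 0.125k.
(4.412, 1.589, 2.002)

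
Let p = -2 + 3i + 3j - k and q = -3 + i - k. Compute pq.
2 - 14i - 7j + 2k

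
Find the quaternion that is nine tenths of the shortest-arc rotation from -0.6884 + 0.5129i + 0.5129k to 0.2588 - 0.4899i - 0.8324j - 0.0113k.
-0.3287 + 0.524i + 0.7822j + 0.0743k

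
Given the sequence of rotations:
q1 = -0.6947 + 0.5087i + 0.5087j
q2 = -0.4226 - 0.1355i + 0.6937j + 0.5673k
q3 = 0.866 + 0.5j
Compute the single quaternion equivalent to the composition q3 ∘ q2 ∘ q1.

q2 · q1 = 0.0096 - 0.4094i - 0.4083j - 0.8159k
q3 · q2 · q1 = 0.2125 - 0.7625i - 0.3488j - 0.5019k
0.2125 - 0.7625i - 0.3488j - 0.5019k


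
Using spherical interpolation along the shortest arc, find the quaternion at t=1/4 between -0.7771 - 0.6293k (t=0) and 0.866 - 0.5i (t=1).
-0.8562 + 0.1397i - 0.4974k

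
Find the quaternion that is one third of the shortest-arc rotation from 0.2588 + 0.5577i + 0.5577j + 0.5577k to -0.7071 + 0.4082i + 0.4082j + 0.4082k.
-0.0872 + 0.5752i + 0.5752j + 0.5752k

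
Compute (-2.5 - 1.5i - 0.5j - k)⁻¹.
-0.2564 + 0.1538i + 0.0513j + 0.1026k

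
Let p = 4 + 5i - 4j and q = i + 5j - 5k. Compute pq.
15 + 24i + 45j + 9k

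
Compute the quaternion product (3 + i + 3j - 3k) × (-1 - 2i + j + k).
-1 - i + 5j + 13k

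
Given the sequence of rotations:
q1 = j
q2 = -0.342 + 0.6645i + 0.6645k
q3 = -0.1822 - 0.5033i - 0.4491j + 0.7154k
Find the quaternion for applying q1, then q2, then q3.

q2 · q1 = -0.6645i - 0.342j + 0.6645k
q3 · q2 · q1 = -0.9634 + 0.0673i - 0.0786j - 0.2474k
-0.9634 + 0.0673i - 0.0786j - 0.2474k


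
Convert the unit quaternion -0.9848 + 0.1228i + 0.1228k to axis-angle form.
axis = (√2/2, 0, √2/2), θ = 340°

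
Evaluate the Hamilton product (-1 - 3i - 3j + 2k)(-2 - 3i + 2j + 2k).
-5 - i + 4j - 21k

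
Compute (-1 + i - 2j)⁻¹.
-0.1667 - 0.1667i + 0.3333j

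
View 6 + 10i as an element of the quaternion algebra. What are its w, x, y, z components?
6 + 10i + 0j + 0k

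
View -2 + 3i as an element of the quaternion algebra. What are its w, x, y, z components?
-2 + 3i + 0j + 0k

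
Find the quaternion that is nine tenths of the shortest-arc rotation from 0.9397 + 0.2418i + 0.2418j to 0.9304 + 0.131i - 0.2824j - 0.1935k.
0.9458 + 0.1447i - 0.2314j - 0.176k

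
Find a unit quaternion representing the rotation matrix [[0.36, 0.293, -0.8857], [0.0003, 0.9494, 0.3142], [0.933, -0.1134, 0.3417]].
0.8141 - 0.1313i - 0.5585j - 0.0899k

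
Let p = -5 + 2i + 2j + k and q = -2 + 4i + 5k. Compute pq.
-3 - 14i - 10j - 35k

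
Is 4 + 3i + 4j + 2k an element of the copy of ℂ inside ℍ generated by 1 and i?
No. The quaternion 4 + 3i + 4j + 2k has j-coefficient y = 4 and k-coefficient z = 2, not both zero, so it does not lie in the complex subalgebra spanned by 1 and i.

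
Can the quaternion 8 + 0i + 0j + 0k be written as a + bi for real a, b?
Yes. The quaternion 8 has j- and k-coefficients y = z = 0, so it lies in the complex subalgebra spanned by 1 and i.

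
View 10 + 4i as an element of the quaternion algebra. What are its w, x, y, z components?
10 + 4i + 0j + 0k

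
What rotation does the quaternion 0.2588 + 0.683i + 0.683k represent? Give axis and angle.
axis = (√2/2, 0, √2/2), θ = 5π/6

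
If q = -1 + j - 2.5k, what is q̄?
-1 - j + 2.5k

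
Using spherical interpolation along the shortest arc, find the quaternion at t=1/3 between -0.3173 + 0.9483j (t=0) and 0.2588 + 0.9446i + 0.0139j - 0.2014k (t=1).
-0.3924 - 0.4544i + 0.7938j + 0.0969k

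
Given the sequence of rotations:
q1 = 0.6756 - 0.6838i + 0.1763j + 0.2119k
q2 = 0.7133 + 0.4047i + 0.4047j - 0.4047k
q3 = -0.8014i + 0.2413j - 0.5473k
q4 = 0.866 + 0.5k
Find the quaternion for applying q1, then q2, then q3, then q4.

q2 · q1 = 0.773 - 0.0572i + 0.5901j + 0.2258k
q3 · q2 · q1 = -0.0647 - 0.242i + 0.3988j - 0.8822k
q4 · q3 · q2 · q1 = 0.3851 - 0.409i + 0.2244j - 0.7963k
0.3851 - 0.409i + 0.2244j - 0.7963k


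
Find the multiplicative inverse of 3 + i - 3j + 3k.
0.1071 - 0.0357i + 0.1071j - 0.1071k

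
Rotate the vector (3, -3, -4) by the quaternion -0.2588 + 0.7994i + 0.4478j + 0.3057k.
(-2.414, 0.318, 5.298)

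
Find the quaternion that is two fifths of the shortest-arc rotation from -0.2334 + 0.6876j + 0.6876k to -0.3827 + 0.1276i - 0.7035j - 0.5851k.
0.0159 - 0.0542i + 0.7307j + 0.6804k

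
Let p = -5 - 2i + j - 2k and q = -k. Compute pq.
-2 - i - 2j + 5k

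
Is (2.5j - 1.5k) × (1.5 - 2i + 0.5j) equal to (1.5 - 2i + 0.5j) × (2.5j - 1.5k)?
No: pq = -1.25 + 0.75i + 6.75j + 2.75k ≠ -1.25 - 0.75i + 0.75j - 7.25k = qp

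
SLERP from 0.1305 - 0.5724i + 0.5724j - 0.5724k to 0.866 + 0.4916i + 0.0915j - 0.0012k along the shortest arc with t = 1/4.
-0.1937 - 0.6874i + 0.4785j - 0.5109k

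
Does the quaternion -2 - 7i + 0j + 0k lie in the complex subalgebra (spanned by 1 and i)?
Yes. The quaternion -2 - 7i has j- and k-coefficients y = z = 0, so it lies in the complex subalgebra spanned by 1 and i.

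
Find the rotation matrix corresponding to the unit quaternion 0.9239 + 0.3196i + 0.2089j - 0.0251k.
[[0.9115, 0.1799, 0.37], [0.0871, 0.7945, -0.601], [-0.402, 0.5801, 0.7084]]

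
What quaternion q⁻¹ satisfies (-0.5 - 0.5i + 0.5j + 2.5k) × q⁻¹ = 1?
-0.0714 + 0.0714i - 0.0714j - 0.3571k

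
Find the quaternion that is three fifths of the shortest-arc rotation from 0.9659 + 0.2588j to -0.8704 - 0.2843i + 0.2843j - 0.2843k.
0.9647 + 0.1798i - 0.0689j + 0.1798k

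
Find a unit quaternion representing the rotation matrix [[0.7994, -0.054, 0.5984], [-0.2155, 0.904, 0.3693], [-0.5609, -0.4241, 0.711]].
0.9239 - 0.2147i + 0.3137j - 0.0437k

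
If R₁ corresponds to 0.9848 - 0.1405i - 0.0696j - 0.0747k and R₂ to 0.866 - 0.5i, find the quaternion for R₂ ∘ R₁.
0.7826 - 0.6141i - 0.0976j - 0.0299k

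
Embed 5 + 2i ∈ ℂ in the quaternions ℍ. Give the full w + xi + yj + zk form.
5 + 2i + 0j + 0k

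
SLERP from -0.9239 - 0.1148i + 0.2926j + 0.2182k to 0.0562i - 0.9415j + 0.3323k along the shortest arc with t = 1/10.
-0.8885 - 0.1182i + 0.4119j + 0.1638k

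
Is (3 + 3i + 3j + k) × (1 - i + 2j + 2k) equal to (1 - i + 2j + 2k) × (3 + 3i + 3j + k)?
No: pq = -2 + 4i + 2j + 16k ≠ -2 - 4i + 16j - 2k = qp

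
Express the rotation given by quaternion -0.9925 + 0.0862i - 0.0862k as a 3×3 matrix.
[[0.9851, -0.1711, -0.0149], [0.1711, 0.9703, 0.1711], [-0.0149, -0.1711, 0.9851]]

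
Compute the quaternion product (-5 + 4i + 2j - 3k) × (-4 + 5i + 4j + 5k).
7 - 19i - 63j - 7k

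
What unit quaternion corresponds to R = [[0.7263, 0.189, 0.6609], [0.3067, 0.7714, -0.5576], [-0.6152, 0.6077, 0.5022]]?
0.866 + 0.3364i + 0.3684j + 0.034k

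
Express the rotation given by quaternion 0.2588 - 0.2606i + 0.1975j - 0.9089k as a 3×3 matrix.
[[-0.7302, 0.3675, 0.5759], [-0.5734, -0.788, -0.2241], [0.3715, -0.4939, 0.7862]]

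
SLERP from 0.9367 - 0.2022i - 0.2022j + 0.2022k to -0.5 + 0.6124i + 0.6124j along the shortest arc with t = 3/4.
0.6498 - 0.536i - 0.536j + 0.0556k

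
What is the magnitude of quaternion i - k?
√2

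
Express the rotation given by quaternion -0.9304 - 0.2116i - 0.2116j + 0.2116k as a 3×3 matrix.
[[0.8209, 0.4833, 0.3042], [-0.3042, 0.8209, -0.4833], [-0.4833, 0.3042, 0.8209]]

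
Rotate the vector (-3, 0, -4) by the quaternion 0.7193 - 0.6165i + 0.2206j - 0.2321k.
(-4.799, -1.32, -0.477)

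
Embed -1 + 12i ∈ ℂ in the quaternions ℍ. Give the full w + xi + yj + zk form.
-1 + 12i + 0j + 0k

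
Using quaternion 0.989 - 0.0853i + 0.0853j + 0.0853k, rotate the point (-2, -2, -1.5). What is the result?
(-1.806, -2.525, -0.781)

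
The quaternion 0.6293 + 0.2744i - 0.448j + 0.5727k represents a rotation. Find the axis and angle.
axis = (0.3531, -0.5765, 0.7369), θ = 102°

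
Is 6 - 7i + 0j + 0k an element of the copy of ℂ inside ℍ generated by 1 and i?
Yes. The quaternion 6 - 7i has j- and k-coefficients y = z = 0, so it lies in the complex subalgebra spanned by 1 and i.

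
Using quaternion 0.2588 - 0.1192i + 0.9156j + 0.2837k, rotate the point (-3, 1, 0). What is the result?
(2.148, 1.025, 2.082)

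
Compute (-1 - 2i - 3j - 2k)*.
-1 + 2i + 3j + 2k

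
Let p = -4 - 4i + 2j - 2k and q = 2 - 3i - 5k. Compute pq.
-30 - 6i - 10j + 22k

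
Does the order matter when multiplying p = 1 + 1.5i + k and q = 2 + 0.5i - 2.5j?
Yes: pq = 1.25 + 6i - 2j - 1.75k ≠ 1.25 + i - 3j + 5.75k = qp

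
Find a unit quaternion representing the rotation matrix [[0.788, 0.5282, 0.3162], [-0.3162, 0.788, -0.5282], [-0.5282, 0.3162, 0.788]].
0.9171 + 0.2302i + 0.2302j - 0.2302k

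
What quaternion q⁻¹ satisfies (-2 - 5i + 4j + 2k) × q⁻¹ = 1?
-0.0408 + 0.102i - 0.0816j - 0.0408k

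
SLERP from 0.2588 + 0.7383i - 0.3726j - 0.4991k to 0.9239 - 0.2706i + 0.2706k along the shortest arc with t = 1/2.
-0.4493 + 0.6815i - 0.2517j - 0.5199k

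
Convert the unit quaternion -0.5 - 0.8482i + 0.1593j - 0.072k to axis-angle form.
axis = (-0.9794, 0.1839, -0.0831), θ = 4π/3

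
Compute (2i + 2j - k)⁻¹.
-0.2222i - 0.2222j + 0.1111k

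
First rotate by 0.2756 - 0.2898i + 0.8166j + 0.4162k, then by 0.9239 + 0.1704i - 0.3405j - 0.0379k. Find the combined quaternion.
0.5978 - 0.3316i + 0.6007j + 0.4146k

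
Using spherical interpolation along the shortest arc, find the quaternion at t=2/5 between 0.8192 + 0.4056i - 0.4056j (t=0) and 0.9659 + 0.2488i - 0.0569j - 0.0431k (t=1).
0.8965 + 0.3499i - 0.2712j - 0.0177k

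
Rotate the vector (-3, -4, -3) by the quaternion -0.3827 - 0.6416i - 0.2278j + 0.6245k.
(-1.549, 5.297, 1.882)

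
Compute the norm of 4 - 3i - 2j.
√29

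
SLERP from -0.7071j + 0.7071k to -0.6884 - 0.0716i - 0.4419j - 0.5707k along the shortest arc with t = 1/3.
0.3273 + 0.034i - 0.3821j + 0.8635k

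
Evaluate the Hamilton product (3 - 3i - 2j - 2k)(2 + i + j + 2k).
15 - 5i + 3j + k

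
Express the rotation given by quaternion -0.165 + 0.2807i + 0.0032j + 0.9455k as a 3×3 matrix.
[[-0.788, 0.3138, 0.5297], [-0.3102, -0.9455, 0.0987], [0.5319, -0.0866, 0.8424]]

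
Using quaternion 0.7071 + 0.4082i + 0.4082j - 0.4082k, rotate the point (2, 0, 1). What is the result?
(0.911, -1.399, -1.488)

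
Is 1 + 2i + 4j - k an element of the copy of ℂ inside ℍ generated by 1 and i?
No. The quaternion 1 + 2i + 4j - k has j-coefficient y = 4 and k-coefficient z = -1, not both zero, so it does not lie in the complex subalgebra spanned by 1 and i.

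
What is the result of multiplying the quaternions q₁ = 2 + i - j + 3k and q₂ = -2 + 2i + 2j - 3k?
5 - i + 15j - 8k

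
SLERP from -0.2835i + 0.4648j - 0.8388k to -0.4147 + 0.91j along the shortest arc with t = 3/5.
-0.2879 - 0.1371i + 0.8566j - 0.4057k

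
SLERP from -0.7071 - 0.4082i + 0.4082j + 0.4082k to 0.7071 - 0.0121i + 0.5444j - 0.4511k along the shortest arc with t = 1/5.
-0.7841 - 0.3499i + 0.2197j + 0.4631k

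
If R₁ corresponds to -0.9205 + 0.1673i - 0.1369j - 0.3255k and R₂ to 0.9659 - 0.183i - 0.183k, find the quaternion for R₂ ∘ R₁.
-0.9181 + 0.305i - 0.2224j - 0.1209k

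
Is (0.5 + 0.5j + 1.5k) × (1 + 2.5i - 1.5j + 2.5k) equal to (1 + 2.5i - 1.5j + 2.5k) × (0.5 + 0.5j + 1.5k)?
No: pq = -2.5 + 4.75i + 3.5j + 1.5k ≠ -2.5 - 2.25i - 4j + 4k = qp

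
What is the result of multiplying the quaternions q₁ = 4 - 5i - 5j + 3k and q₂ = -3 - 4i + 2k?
-38 - 11i + 13j - 21k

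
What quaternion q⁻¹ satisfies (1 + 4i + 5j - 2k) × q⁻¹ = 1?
0.0217 - 0.087i - 0.1087j + 0.0435k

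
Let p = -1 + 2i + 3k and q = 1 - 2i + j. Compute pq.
3 + i - 7j + 5k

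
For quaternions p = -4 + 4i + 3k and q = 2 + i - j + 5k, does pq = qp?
No: pq = -27 + 7i - 13j - 18k ≠ -27 + i + 21j - 10k = qp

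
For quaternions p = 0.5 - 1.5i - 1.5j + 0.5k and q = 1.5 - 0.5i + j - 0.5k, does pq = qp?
No: pq = 1.75 - 2.25i - 2.75j - 1.75k ≠ 1.75 - 2.75i - 0.75j + 2.75k = qp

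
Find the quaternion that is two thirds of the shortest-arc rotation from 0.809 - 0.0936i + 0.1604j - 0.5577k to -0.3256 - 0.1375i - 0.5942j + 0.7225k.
0.5201 + 0.0626i + 0.4743j - 0.7076k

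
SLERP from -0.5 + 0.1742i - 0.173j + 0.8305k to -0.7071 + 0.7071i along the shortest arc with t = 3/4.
-0.7309 + 0.6326i - 0.0522j + 0.2506k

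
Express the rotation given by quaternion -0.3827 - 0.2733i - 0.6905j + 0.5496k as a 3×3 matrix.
[[-0.5577, 0.7981, 0.2281], [-0.0432, 0.2465, -0.9682], [-0.8289, -0.5498, -0.103]]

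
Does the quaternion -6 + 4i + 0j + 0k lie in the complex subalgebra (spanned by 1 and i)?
Yes. The quaternion -6 + 4i has j- and k-coefficients y = z = 0, so it lies in the complex subalgebra spanned by 1 and i.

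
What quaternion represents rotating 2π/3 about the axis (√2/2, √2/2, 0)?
0.5 + 0.6124i + 0.6124j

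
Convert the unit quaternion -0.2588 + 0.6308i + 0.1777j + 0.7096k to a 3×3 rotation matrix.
[[-0.0702, 0.5915, 0.8033], [-0.1431, -0.8029, 0.5787], [0.9872, -0.0743, 0.141]]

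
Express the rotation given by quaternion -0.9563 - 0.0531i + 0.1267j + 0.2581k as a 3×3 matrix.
[[0.8347, 0.4802, -0.2697], [-0.5071, 0.8611, -0.0362], [0.2149, 0.167, 0.9623]]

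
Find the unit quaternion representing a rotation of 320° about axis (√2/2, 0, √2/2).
-0.9397 + 0.2418i + 0.2418k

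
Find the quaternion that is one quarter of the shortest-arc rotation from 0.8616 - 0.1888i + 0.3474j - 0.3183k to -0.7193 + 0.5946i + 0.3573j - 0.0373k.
0.8975 - 0.3224i + 0.1757j - 0.2444k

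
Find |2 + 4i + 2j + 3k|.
√33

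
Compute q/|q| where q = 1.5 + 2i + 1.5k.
0.5145 + 0.686i + 0.5145k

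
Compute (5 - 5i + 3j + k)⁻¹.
0.0833 + 0.0833i - 0.05j - 0.0167k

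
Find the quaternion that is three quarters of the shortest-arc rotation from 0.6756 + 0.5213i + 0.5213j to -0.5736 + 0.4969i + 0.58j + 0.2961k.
-0.2698 + 0.618i + 0.691j + 0.2604k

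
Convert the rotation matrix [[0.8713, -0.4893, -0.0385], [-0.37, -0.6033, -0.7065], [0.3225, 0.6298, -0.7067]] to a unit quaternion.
0.3746 + 0.8918i - 0.2409j + 0.0796k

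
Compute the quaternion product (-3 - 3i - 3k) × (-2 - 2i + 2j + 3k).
9 + 18i + 9j - 9k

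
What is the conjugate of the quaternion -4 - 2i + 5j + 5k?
-4 + 2i - 5j - 5k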